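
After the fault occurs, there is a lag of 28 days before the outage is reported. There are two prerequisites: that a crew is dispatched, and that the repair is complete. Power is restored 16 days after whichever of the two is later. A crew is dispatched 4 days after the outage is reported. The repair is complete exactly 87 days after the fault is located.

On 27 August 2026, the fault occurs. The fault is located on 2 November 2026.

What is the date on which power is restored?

13 February 2027

The fault occurs: Aug 27, 2026.
The outage is reported: Aug 27, 2026 + 28 days = Sep 24, 2026.
A crew is dispatched: Sep 24, 2026 + 4 days = Sep 28, 2026.
The fault is located: Nov 2, 2026.
The repair is complete: Nov 2, 2026 + 87 days = Jan 28, 2027.
Both prerequisites met — a crew is dispatched (Sep 28, 2026), the repair is complete (Jan 28, 2027); the later is Jan 28, 2027.
Power is restored: Jan 28, 2027 + 16 days = Feb 13, 2027.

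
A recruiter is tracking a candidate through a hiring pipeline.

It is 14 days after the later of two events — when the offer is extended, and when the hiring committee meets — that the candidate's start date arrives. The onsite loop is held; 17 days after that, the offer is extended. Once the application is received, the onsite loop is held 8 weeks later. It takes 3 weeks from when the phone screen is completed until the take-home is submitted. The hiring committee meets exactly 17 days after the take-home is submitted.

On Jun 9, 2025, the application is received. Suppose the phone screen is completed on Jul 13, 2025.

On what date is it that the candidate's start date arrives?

Sep 4, 2025

The application is received: Jun 9, 2025.
The onsite loop is held: Jun 9, 2025 + 8 weeks = Aug 4, 2025.
The offer is extended: Aug 4, 2025 + 17 days = Aug 21, 2025.
The phone screen is completed: Jul 13, 2025.
The take-home is submitted: Jul 13, 2025 + 3 weeks = Aug 3, 2025.
The hiring committee meets: Aug 3, 2025 + 17 days = Aug 20, 2025.
Both prerequisites met — the offer is extended (Aug 21, 2025), the hiring committee meets (Aug 20, 2025); the later is Aug 21, 2025.
The candidate's start date arrives: Aug 21, 2025 + 14 days = Sep 4, 2025.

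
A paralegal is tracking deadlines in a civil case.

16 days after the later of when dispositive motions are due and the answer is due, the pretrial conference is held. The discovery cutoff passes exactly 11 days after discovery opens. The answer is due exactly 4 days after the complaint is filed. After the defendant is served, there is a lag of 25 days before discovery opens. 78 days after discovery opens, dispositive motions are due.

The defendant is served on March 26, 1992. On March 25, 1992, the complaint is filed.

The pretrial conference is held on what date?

July 23, 1992

The defendant is served: Mar 26, 1992.
Discovery opens: Mar 26, 1992 + 25 days = Apr 20, 1992.
Dispositive motions are due: Apr 20, 1992 + 78 days = Jul 7, 1992.
The complaint is filed: Mar 25, 1992.
The answer is due: Mar 25, 1992 + 4 days = Mar 29, 1992.
Both prerequisites met — dispositive motions are due (Jul 7, 1992), the answer is due (Mar 29, 1992); the later is Jul 7, 1992.
The pretrial conference is held: Jul 7, 1992 + 16 days = Jul 23, 1992.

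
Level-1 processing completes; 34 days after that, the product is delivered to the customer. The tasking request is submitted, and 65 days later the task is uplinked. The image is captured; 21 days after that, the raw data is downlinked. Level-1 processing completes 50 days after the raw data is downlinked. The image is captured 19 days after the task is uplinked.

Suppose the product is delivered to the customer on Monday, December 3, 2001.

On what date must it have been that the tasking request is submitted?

Monday, May 28, 2001

The product is delivered to the customer: Dec 3, 2001.
Level-1 processing completes: Dec 3, 2001 − 34 days = Oct 30, 2001.
The raw data is downlinked: Oct 30, 2001 − 50 days = Sep 10, 2001.
The image is captured: Sep 10, 2001 − 21 days = Aug 20, 2001.
The task is uplinked: Aug 20, 2001 − 19 days = Aug 1, 2001.
The tasking request is submitted: Aug 1, 2001 − 65 days = May 28, 2001.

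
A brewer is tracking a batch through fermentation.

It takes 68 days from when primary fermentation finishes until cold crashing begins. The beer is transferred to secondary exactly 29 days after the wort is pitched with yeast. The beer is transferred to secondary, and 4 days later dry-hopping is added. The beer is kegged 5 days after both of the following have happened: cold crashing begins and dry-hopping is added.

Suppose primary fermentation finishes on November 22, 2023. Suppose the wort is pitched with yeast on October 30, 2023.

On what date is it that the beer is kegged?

Primary fermentation finishes: Nov 22, 2023.
Cold crashing begins: Nov 22, 2023 + 68 days = Jan 29, 2024.
The wort is pitched with yeast: Oct 30, 2023.
The beer is transferred to secondary: Oct 30, 2023 + 29 days = Nov 28, 2023.
Dry-hopping is added: Nov 28, 2023 + 4 days = Dec 2, 2023.
Both prerequisites met — cold crashing begins (Jan 29, 2024), dry-hopping is added (Dec 2, 2023); the later is Jan 29, 2024.
The beer is kegged: Jan 29, 2024 + 5 days = Feb 3, 2024.

February 3, 2024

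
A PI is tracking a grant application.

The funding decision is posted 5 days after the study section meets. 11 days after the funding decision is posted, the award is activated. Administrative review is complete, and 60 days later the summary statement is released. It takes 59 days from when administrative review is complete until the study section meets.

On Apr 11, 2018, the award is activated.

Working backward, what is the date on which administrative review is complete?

The award is activated: Apr 11, 2018.
The funding decision is posted: Apr 11, 2018 − 11 days = Mar 31, 2018.
The study section meets: Mar 31, 2018 − 5 days = Mar 26, 2018.
Administrative review is complete: Mar 26, 2018 − 59 days = Jan 26, 2018.

Jan 26, 2018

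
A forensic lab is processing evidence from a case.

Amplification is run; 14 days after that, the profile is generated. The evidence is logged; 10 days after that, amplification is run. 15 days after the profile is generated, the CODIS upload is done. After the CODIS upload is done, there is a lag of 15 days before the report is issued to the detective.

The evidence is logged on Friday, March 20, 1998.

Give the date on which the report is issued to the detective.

Wednesday, May 13, 1998

The evidence is logged: Mar 20, 1998.
Amplification is run: Mar 20, 1998 + 10 days = Mar 30, 1998.
The profile is generated: Mar 30, 1998 + 14 days = Apr 13, 1998.
The CODIS upload is done: Apr 13, 1998 + 15 days = Apr 28, 1998.
The report is issued to the detective: Apr 28, 1998 + 15 days = May 13, 1998.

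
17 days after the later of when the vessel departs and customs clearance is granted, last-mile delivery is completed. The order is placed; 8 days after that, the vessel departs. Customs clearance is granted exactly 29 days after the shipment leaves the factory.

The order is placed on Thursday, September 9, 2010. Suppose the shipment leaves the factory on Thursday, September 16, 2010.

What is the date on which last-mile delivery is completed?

The order is placed: Sep 9, 2010.
The vessel departs: Sep 9, 2010 + 8 days = Sep 17, 2010.
The shipment leaves the factory: Sep 16, 2010.
Customs clearance is granted: Sep 16, 2010 + 29 days = Oct 15, 2010.
Both prerequisites met — the vessel departs (Sep 17, 2010), customs clearance is granted (Oct 15, 2010); the later is Oct 15, 2010.
Last-mile delivery is completed: Oct 15, 2010 + 17 days = Nov 1, 2010.

Monday, November 1, 2010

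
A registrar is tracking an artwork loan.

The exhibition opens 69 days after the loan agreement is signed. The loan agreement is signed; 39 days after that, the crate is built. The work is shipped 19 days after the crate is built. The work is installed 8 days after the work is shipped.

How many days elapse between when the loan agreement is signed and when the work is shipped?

58 days

Causal path: the loan agreement is signed → the crate is built → the work is shipped.
Total delay along the path: 39 + 19 = 58 days.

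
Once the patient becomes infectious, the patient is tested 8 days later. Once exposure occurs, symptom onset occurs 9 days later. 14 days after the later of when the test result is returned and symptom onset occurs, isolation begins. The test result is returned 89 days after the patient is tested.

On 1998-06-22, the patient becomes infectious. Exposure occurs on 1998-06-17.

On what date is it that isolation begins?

The patient becomes infectious: Jun 22, 1998.
The patient is tested: Jun 22, 1998 + 8 days = Jun 30, 1998.
The test result is returned: Jun 30, 1998 + 89 days = Sep 27, 1998.
Exposure occurs: Jun 17, 1998.
Symptom onset occurs: Jun 17, 1998 + 9 days = Jun 26, 1998.
Both prerequisites met — the test result is returned (Sep 27, 1998), symptom onset occurs (Jun 26, 1998); the later is Sep 27, 1998.
Isolation begins: Sep 27, 1998 + 14 days = Oct 11, 1998.

1998-10-11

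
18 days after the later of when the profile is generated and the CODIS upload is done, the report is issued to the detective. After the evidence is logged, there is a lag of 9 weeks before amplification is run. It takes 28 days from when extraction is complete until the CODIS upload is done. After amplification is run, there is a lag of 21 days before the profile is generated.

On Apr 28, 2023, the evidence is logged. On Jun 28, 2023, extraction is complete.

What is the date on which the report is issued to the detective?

The evidence is logged: Apr 28, 2023.
Amplification is run: Apr 28, 2023 + 9 weeks = Jun 30, 2023.
The profile is generated: Jun 30, 2023 + 21 days = Jul 21, 2023.
Extraction is complete: Jun 28, 2023.
The CODIS upload is done: Jun 28, 2023 + 28 days = Jul 26, 2023.
Both prerequisites met — the profile is generated (Jul 21, 2023), the CODIS upload is done (Jul 26, 2023); the later is Jul 26, 2023.
The report is issued to the detective: Jul 26, 2023 + 18 days = Aug 13, 2023.

Aug 13, 2023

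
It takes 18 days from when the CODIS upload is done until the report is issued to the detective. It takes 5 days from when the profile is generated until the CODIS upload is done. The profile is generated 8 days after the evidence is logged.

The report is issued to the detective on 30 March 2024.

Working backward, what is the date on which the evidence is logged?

The report is issued to the detective: Mar 30, 2024.
The CODIS upload is done: Mar 30, 2024 − 18 days = Mar 12, 2024.
The profile is generated: Mar 12, 2024 − 5 days = Mar 7, 2024.
The evidence is logged: Mar 7, 2024 − 8 days = Feb 28, 2024.

28 February 2024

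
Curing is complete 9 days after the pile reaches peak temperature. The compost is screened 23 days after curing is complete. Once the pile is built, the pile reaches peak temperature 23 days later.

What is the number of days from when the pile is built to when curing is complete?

Causal path: the pile is built → the pile reaches peak temperature → curing is complete.
Total delay along the path: 23 + 9 = 32 days.

32 days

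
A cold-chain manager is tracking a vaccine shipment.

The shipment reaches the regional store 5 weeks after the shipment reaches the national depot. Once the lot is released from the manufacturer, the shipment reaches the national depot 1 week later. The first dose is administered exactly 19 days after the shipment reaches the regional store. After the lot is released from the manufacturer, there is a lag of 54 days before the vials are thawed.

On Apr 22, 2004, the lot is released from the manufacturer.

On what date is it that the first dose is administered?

The lot is released from the manufacturer: Apr 22, 2004.
The shipment reaches the national depot: Apr 22, 2004 + 1 week = Apr 29, 2004.
The shipment reaches the regional store: Apr 29, 2004 + 5 weeks = Jun 3, 2004.
The first dose is administered: Jun 3, 2004 + 19 days = Jun 22, 2004.

Jun 22, 2004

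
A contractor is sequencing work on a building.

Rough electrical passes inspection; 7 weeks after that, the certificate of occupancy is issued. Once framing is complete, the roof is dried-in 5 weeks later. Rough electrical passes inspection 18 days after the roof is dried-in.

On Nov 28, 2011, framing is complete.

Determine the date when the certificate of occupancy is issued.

Mar 9, 2012

Framing is complete: Nov 28, 2011.
The roof is dried-in: Nov 28, 2011 + 5 weeks = Jan 2, 2012.
Rough electrical passes inspection: Jan 2, 2012 + 18 days = Jan 20, 2012.
The certificate of occupancy is issued: Jan 20, 2012 + 7 weeks = Mar 9, 2012.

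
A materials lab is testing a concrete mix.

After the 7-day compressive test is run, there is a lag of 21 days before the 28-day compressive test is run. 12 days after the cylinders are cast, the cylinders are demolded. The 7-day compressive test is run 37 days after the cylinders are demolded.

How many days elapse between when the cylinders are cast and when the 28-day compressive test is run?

Causal path: the cylinders are cast → the cylinders are demolded → the 7-day compressive test is run → the 28-day compressive test is run.
Total delay along the path: 12 + 37 + 21 = 70 days.

70 days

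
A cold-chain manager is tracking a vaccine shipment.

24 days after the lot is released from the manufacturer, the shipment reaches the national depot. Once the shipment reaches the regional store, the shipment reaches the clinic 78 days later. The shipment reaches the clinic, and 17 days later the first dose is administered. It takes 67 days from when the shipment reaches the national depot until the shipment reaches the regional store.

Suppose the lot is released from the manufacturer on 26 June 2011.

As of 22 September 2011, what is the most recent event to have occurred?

The shipment reaches the national depot

The lot is released from the manufacturer: Jun 26, 2011.
The shipment reaches the national depot: Jun 26, 2011 + 24 days = Jul 20, 2011.
The shipment reaches the regional store: Jul 20, 2011 + 67 days = Sep 25, 2011.
The shipment reaches the clinic: Sep 25, 2011 + 78 days = Dec 12, 2011.
The first dose is administered: Dec 12, 2011 + 17 days = Dec 29, 2011.
Sep 22, 2011 falls between when the shipment reaches the national depot (Jul 20, 2011) and when the shipment reaches the regional store (Sep 25, 2011).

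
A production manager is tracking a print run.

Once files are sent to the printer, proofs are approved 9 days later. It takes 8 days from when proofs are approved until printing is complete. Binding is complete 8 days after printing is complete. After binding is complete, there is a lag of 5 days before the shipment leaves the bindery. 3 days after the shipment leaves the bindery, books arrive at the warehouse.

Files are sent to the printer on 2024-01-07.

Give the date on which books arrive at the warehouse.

2024-02-09

Files are sent to the printer: Jan 7, 2024.
Proofs are approved: Jan 7, 2024 + 9 days = Jan 16, 2024.
Printing is complete: Jan 16, 2024 + 8 days = Jan 24, 2024.
Binding is complete: Jan 24, 2024 + 8 days = Feb 1, 2024.
The shipment leaves the bindery: Feb 1, 2024 + 5 days = Feb 6, 2024.
Books arrive at the warehouse: Feb 6, 2024 + 3 days = Feb 9, 2024.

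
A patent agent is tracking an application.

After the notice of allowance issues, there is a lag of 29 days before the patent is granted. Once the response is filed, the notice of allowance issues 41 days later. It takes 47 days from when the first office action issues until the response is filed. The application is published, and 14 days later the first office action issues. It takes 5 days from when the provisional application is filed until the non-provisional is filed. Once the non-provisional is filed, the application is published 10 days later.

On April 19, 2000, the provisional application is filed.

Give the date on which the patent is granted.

September 12, 2000

The provisional application is filed: Apr 19, 2000.
The non-provisional is filed: Apr 19, 2000 + 5 days = Apr 24, 2000.
The application is published: Apr 24, 2000 + 10 days = May 4, 2000.
The first office action issues: May 4, 2000 + 14 days = May 18, 2000.
The response is filed: May 18, 2000 + 47 days = Jul 4, 2000.
The notice of allowance issues: Jul 4, 2000 + 41 days = Aug 14, 2000.
The patent is granted: Aug 14, 2000 + 29 days = Sep 12, 2000.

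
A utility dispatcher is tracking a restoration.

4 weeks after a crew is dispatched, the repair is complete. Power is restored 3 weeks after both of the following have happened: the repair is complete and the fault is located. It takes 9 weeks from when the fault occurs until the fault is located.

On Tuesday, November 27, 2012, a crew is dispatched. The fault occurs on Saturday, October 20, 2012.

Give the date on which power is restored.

Tuesday, January 15, 2013

A crew is dispatched: Nov 27, 2012.
The repair is complete: Nov 27, 2012 + 4 weeks = Dec 25, 2012.
The fault occurs: Oct 20, 2012.
The fault is located: Oct 20, 2012 + 9 weeks = Dec 22, 2012.
Both prerequisites met — the repair is complete (Dec 25, 2012), the fault is located (Dec 22, 2012); the later is Dec 25, 2012.
Power is restored: Dec 25, 2012 + 3 weeks = Jan 15, 2013.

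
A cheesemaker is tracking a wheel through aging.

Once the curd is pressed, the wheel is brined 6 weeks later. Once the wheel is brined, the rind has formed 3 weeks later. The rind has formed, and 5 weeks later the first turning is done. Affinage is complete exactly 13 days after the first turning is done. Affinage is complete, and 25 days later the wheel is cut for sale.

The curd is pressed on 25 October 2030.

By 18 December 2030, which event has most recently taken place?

The wheel is brined

The curd is pressed: Oct 25, 2030.
The wheel is brined: Oct 25, 2030 + 6 weeks = Dec 6, 2030.
The rind has formed: Dec 6, 2030 + 3 weeks = Dec 27, 2030.
The first turning is done: Dec 27, 2030 + 5 weeks = Jan 31, 2031.
Affinage is complete: Jan 31, 2031 + 13 days = Feb 13, 2031.
The wheel is cut for sale: Feb 13, 2031 + 25 days = Mar 10, 2031.
Dec 18, 2030 falls between when the wheel is brined (Dec 6, 2030) and when the rind has formed (Dec 27, 2030).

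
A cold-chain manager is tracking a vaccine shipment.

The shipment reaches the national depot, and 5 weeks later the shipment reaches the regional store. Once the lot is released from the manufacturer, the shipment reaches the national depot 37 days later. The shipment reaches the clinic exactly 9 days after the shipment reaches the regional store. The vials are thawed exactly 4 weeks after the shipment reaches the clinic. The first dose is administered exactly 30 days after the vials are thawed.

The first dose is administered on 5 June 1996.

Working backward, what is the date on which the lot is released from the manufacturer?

18 January 1996

The first dose is administered: Jun 5, 1996.
The vials are thawed: Jun 5, 1996 − 30 days = May 6, 1996.
The shipment reaches the clinic: May 6, 1996 − 4 weeks = Apr 8, 1996.
The shipment reaches the regional store: Apr 8, 1996 − 9 days = Mar 30, 1996.
The shipment reaches the national depot: Mar 30, 1996 − 5 weeks = Feb 24, 1996.
The lot is released from the manufacturer: Feb 24, 1996 − 37 days = Jan 18, 1996.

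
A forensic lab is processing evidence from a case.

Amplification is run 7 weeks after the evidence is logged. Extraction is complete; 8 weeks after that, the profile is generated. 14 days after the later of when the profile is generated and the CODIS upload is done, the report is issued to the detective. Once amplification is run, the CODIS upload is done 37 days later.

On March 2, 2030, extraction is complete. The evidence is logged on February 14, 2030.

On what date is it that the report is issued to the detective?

May 25, 2030

Extraction is complete: Mar 2, 2030.
The profile is generated: Mar 2, 2030 + 8 weeks = Apr 27, 2030.
The evidence is logged: Feb 14, 2030.
Amplification is run: Feb 14, 2030 + 7 weeks = Apr 4, 2030.
The CODIS upload is done: Apr 4, 2030 + 37 days = May 11, 2030.
Both prerequisites met — the profile is generated (Apr 27, 2030), the CODIS upload is done (May 11, 2030); the later is May 11, 2030.
The report is issued to the detective: May 11, 2030 + 14 days = May 25, 2030.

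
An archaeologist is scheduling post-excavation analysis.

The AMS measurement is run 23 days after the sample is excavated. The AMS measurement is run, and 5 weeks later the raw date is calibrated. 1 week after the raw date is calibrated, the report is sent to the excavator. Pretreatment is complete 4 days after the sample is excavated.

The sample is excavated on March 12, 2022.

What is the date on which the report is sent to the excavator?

The sample is excavated: Mar 12, 2022.
The AMS measurement is run: Mar 12, 2022 + 23 days = Apr 4, 2022.
The raw date is calibrated: Apr 4, 2022 + 5 weeks = May 9, 2022.
The report is sent to the excavator: May 9, 2022 + 1 week = May 16, 2022.

May 16, 2022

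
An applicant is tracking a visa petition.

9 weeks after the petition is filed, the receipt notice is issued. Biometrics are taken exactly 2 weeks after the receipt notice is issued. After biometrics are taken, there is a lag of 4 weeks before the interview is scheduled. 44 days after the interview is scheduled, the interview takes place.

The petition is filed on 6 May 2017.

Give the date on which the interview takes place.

2 October 2017

The petition is filed: May 6, 2017.
The receipt notice is issued: May 6, 2017 + 9 weeks = Jul 8, 2017.
Biometrics are taken: Jul 8, 2017 + 2 weeks = Jul 22, 2017.
The interview is scheduled: Jul 22, 2017 + 4 weeks = Aug 19, 2017.
The interview takes place: Aug 19, 2017 + 44 days = Oct 2, 2017.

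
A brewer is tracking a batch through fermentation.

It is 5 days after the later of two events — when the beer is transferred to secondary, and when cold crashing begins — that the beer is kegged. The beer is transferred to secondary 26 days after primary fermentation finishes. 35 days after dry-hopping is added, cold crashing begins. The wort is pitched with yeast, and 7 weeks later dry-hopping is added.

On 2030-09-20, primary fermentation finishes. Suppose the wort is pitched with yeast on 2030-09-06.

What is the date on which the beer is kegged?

2030-12-04

Primary fermentation finishes: Sep 20, 2030.
The beer is transferred to secondary: Sep 20, 2030 + 26 days = Oct 16, 2030.
The wort is pitched with yeast: Sep 6, 2030.
Dry-hopping is added: Sep 6, 2030 + 7 weeks = Oct 25, 2030.
Cold crashing begins: Oct 25, 2030 + 35 days = Nov 29, 2030.
Both prerequisites met — the beer is transferred to secondary (Oct 16, 2030), cold crashing begins (Nov 29, 2030); the later is Nov 29, 2030.
The beer is kegged: Nov 29, 2030 + 5 days = Dec 4, 2030.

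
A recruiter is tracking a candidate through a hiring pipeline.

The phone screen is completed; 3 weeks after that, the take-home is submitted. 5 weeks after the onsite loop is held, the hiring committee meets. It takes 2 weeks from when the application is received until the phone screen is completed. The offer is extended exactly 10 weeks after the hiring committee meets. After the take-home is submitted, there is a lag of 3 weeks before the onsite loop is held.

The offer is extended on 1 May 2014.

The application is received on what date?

21 November 2013

The offer is extended: May 1, 2014.
The hiring committee meets: May 1, 2014 − 10 weeks = Feb 20, 2014.
The onsite loop is held: Feb 20, 2014 − 5 weeks = Jan 16, 2014.
The take-home is submitted: Jan 16, 2014 − 3 weeks = Dec 26, 2013.
The phone screen is completed: Dec 26, 2013 − 3 weeks = Dec 5, 2013.
The application is received: Dec 5, 2013 − 2 weeks = Nov 21, 2013.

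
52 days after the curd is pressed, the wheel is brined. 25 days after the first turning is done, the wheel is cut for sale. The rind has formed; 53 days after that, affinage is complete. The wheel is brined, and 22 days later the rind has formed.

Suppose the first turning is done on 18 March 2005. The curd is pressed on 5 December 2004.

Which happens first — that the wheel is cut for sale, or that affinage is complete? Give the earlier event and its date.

The first turning is done: Mar 18, 2005.
The wheel is cut for sale: Mar 18, 2005 + 25 days = Apr 12, 2005.
The curd is pressed: Dec 5, 2004.
The wheel is brined: Dec 5, 2004 + 52 days = Jan 26, 2005.
The rind has formed: Jan 26, 2005 + 22 days = Feb 17, 2005.
Affinage is complete: Feb 17, 2005 + 53 days = Apr 11, 2005.
Comparing: the wheel is cut for sale on Apr 12, 2005 vs affinage is complete on Apr 11, 2005. Earlier: affinage is complete.

Affinage is complete — 11 April 2005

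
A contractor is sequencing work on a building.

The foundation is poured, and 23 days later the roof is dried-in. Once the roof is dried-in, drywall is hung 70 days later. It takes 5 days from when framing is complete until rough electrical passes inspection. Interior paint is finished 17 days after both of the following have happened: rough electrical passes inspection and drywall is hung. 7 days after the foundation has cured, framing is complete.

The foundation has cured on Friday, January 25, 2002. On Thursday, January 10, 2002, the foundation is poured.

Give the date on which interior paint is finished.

The foundation has cured: Jan 25, 2002.
Framing is complete: Jan 25, 2002 + 7 days = Feb 1, 2002.
Rough electrical passes inspection: Feb 1, 2002 + 5 days = Feb 6, 2002.
The foundation is poured: Jan 10, 2002.
The roof is dried-in: Jan 10, 2002 + 23 days = Feb 2, 2002.
Drywall is hung: Feb 2, 2002 + 70 days = Apr 13, 2002.
Both prerequisites met — rough electrical passes inspection (Feb 6, 2002), drywall is hung (Apr 13, 2002); the later is Apr 13, 2002.
Interior paint is finished: Apr 13, 2002 + 17 days = Apr 30, 2002.

Tuesday, April 30, 2002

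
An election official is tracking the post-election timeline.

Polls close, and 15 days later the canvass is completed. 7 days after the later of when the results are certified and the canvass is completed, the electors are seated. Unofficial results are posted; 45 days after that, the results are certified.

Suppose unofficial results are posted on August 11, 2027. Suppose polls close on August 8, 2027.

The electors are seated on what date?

October 2, 2027

Unofficial results are posted: Aug 11, 2027.
The results are certified: Aug 11, 2027 + 45 days = Sep 25, 2027.
Polls close: Aug 8, 2027.
The canvass is completed: Aug 8, 2027 + 15 days = Aug 23, 2027.
Both prerequisites met — the results are certified (Sep 25, 2027), the canvass is completed (Aug 23, 2027); the later is Sep 25, 2027.
The electors are seated: Sep 25, 2027 + 7 days = Oct 2, 2027.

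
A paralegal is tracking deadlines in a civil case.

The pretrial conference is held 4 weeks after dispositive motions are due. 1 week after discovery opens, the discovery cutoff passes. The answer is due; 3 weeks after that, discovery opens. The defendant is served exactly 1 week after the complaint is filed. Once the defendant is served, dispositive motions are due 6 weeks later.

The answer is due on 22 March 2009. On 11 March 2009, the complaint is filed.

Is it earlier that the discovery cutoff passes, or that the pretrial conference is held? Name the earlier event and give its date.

The discovery cutoff passes — 19 April 2009

The answer is due: Mar 22, 2009.
Discovery opens: Mar 22, 2009 + 3 weeks = Apr 12, 2009.
The discovery cutoff passes: Apr 12, 2009 + 1 week = Apr 19, 2009.
The complaint is filed: Mar 11, 2009.
The defendant is served: Mar 11, 2009 + 1 week = Mar 18, 2009.
Dispositive motions are due: Mar 18, 2009 + 6 weeks = Apr 29, 2009.
The pretrial conference is held: Apr 29, 2009 + 4 weeks = May 27, 2009.
Comparing: the discovery cutoff passes on Apr 19, 2009 vs the pretrial conference is held on May 27, 2009. Earlier: the discovery cutoff passes.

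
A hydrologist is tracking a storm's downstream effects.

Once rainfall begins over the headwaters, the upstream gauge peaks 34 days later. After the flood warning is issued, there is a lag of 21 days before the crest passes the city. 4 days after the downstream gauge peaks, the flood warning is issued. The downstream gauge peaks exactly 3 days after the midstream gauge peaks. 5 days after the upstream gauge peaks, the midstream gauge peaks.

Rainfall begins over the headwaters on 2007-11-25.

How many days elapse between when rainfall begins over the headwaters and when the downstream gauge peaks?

42 days

Causal path: rainfall begins over the headwaters → the upstream gauge peaks → the midstream gauge peaks → the downstream gauge peaks.
Total delay along the path: 34 + 5 + 3 = 42 days.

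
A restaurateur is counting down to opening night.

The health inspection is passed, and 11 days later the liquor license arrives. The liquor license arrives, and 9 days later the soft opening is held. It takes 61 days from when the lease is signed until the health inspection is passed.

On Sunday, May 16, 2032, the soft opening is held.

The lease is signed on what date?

Wednesday, February 25, 2032

The soft opening is held: May 16, 2032.
The liquor license arrives: May 16, 2032 − 9 days = May 7, 2032.
The health inspection is passed: May 7, 2032 − 11 days = Apr 26, 2032.
The lease is signed: Apr 26, 2032 − 61 days = Feb 25, 2032.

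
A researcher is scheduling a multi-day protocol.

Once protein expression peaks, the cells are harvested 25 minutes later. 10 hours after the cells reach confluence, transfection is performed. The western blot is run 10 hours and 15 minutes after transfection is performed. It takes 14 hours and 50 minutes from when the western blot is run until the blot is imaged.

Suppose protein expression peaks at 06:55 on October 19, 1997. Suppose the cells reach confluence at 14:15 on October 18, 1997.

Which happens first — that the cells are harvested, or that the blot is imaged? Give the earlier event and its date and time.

The cells are harvested — 07:20 on October 19, 1997

Protein expression peaks: 06:55 Oct 19, 1997.
The cells are harvested: 06:55 Oct 19, 1997 + 25m = 07:20 Oct 19, 1997.
The cells reach confluence: 14:15 Oct 18, 1997.
Transfection is performed: 14:15 Oct 18, 1997 + 10h = 00:15 Oct 19, 1997.
The western blot is run: 00:15 Oct 19, 1997 + 10h15m = 10:30 Oct 19, 1997.
The blot is imaged: 10:30 Oct 19, 1997 + 14h50m = 01:20 Oct 20, 1997.
Comparing: the cells are harvested at 07:20 Oct 19, 1997 vs the blot is imaged at 01:20 Oct 20, 1997. Earlier: the cells are harvested.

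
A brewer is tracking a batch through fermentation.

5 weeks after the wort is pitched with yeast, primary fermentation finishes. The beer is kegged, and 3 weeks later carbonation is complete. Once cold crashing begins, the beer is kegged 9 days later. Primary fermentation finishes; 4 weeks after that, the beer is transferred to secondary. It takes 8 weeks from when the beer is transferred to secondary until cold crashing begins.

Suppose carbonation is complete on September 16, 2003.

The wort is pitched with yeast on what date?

Carbonation is complete: Sep 16, 2003.
The beer is kegged: Sep 16, 2003 − 3 weeks = Aug 26, 2003.
Cold crashing begins: Aug 26, 2003 − 9 days = Aug 17, 2003.
The beer is transferred to secondary: Aug 17, 2003 − 8 weeks = Jun 22, 2003.
Primary fermentation finishes: Jun 22, 2003 − 4 weeks = May 25, 2003.
The wort is pitched with yeast: May 25, 2003 − 5 weeks = Apr 20, 2003.

April 20, 2003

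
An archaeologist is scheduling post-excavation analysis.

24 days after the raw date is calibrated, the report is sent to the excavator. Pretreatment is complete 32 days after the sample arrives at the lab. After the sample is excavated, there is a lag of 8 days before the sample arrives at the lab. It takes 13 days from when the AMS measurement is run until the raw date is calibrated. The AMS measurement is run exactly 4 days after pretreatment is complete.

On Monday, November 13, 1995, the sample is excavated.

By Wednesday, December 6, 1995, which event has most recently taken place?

The sample arrives at the lab

The sample is excavated: Nov 13, 1995.
The sample arrives at the lab: Nov 13, 1995 + 8 days = Nov 21, 1995.
Pretreatment is complete: Nov 21, 1995 + 32 days = Dec 23, 1995.
The AMS measurement is run: Dec 23, 1995 + 4 days = Dec 27, 1995.
The raw date is calibrated: Dec 27, 1995 + 13 days = Jan 9, 1996.
The report is sent to the excavator: Jan 9, 1996 + 24 days = Feb 2, 1996.
Dec 6, 1995 falls between when the sample arrives at the lab (Nov 21, 1995) and when pretreatment is complete (Dec 23, 1995).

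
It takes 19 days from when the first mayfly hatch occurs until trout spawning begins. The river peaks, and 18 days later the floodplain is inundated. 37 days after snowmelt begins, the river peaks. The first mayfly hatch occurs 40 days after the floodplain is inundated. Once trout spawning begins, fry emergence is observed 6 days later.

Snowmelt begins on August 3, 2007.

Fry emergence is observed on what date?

December 1, 2007

Snowmelt begins: Aug 3, 2007.
The river peaks: Aug 3, 2007 + 37 days = Sep 9, 2007.
The floodplain is inundated: Sep 9, 2007 + 18 days = Sep 27, 2007.
The first mayfly hatch occurs: Sep 27, 2007 + 40 days = Nov 6, 2007.
Trout spawning begins: Nov 6, 2007 + 19 days = Nov 25, 2007.
Fry emergence is observed: Nov 25, 2007 + 6 days = Dec 1, 2007.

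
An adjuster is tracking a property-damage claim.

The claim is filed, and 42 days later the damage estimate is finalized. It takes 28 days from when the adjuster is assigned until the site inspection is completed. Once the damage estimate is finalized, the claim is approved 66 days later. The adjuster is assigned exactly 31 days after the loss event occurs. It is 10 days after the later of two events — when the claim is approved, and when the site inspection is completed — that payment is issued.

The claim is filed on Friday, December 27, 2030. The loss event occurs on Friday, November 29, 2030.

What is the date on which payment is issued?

Thursday, April 24, 2031

The claim is filed: Dec 27, 2030.
The damage estimate is finalized: Dec 27, 2030 + 42 days = Feb 7, 2031.
The claim is approved: Feb 7, 2031 + 66 days = Apr 14, 2031.
The loss event occurs: Nov 29, 2030.
The adjuster is assigned: Nov 29, 2030 + 31 days = Dec 30, 2030.
The site inspection is completed: Dec 30, 2030 + 28 days = Jan 27, 2031.
Both prerequisites met — the claim is approved (Apr 14, 2031), the site inspection is completed (Jan 27, 2031); the later is Apr 14, 2031.
Payment is issued: Apr 14, 2031 + 10 days = Apr 24, 2031.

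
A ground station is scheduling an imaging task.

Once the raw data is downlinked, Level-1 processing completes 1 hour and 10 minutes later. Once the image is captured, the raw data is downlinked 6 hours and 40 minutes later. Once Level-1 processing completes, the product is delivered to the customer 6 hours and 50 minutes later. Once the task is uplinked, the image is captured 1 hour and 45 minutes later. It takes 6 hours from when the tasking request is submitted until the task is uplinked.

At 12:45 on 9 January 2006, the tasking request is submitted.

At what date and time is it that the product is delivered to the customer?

The tasking request is submitted: 12:45 Jan 9, 2006.
The task is uplinked: 12:45 Jan 9, 2006 + 6h = 18:45 Jan 9, 2006.
The image is captured: 18:45 Jan 9, 2006 + 1h45m = 20:30 Jan 9, 2006.
The raw data is downlinked: 20:30 Jan 9, 2006 + 6h40m = 03:10 Jan 10, 2006.
Level-1 processing completes: 03:10 Jan 10, 2006 + 1h10m = 04:20 Jan 10, 2006.
The product is delivered to the customer: 04:20 Jan 10, 2006 + 6h50m = 11:10 Jan 10, 2006.

11:10 on 10 January 2006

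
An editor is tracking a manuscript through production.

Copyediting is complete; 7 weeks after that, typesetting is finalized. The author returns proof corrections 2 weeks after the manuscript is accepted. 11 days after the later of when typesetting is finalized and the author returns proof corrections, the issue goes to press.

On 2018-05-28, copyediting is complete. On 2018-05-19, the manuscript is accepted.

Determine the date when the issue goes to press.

Copyediting is complete: May 28, 2018.
Typesetting is finalized: May 28, 2018 + 7 weeks = Jul 16, 2018.
The manuscript is accepted: May 19, 2018.
The author returns proof corrections: May 19, 2018 + 2 weeks = Jun 2, 2018.
Both prerequisites met — typesetting is finalized (Jul 16, 2018), the author returns proof corrections (Jun 2, 2018); the later is Jul 16, 2018.
The issue goes to press: Jul 16, 2018 + 11 days = Jul 27, 2018.

2018-07-27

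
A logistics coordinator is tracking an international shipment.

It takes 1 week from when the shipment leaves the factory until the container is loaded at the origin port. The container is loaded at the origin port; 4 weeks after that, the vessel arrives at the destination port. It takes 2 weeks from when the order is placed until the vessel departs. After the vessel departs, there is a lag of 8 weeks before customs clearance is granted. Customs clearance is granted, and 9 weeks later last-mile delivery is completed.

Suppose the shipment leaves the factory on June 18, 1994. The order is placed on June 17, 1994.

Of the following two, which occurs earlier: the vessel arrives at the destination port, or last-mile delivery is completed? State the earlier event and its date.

The vessel arrives at the destination port — July 23, 1994

The shipment leaves the factory: Jun 18, 1994.
The container is loaded at the origin port: Jun 18, 1994 + 1 week = Jun 25, 1994.
The vessel arrives at the destination port: Jun 25, 1994 + 4 weeks = Jul 23, 1994.
The order is placed: Jun 17, 1994.
The vessel departs: Jun 17, 1994 + 2 weeks = Jul 1, 1994.
Customs clearance is granted: Jul 1, 1994 + 8 weeks = Aug 26, 1994.
Last-mile delivery is completed: Aug 26, 1994 + 9 weeks = Oct 28, 1994.
Comparing: the vessel arrives at the destination port on Jul 23, 1994 vs last-mile delivery is completed on Oct 28, 1994. Earlier: the vessel arrives at the destination port.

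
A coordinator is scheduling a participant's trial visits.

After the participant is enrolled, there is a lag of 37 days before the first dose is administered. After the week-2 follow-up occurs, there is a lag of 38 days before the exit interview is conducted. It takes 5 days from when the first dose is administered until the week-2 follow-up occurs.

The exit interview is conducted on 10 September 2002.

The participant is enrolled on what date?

22 June 2002

The exit interview is conducted: Sep 10, 2002.
The week-2 follow-up occurs: Sep 10, 2002 − 38 days = Aug 3, 2002.
The first dose is administered: Aug 3, 2002 − 5 days = Jul 29, 2002.
The participant is enrolled: Jul 29, 2002 − 37 days = Jun 22, 2002.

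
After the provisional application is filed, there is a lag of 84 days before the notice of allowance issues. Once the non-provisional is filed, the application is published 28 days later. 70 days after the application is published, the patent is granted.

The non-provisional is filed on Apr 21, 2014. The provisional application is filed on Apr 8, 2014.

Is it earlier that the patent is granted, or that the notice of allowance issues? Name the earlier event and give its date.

The notice of allowance issues — Jul 1, 2014

The non-provisional is filed: Apr 21, 2014.
The application is published: Apr 21, 2014 + 28 days = May 19, 2014.
The patent is granted: May 19, 2014 + 70 days = Jul 28, 2014.
The provisional application is filed: Apr 8, 2014.
The notice of allowance issues: Apr 8, 2014 + 84 days = Jul 1, 2014.
Comparing: the patent is granted on Jul 28, 2014 vs the notice of allowance issues on Jul 1, 2014. Earlier: the notice of allowance issues.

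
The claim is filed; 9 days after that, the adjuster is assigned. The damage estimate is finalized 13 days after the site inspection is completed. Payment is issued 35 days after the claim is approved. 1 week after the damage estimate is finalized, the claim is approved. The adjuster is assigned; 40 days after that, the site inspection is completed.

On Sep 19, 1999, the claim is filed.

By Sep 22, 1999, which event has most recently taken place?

The claim is filed: Sep 19, 1999.
The adjuster is assigned: Sep 19, 1999 + 9 days = Sep 28, 1999.
The site inspection is completed: Sep 28, 1999 + 40 days = Nov 7, 1999.
The damage estimate is finalized: Nov 7, 1999 + 13 days = Nov 20, 1999.
The claim is approved: Nov 20, 1999 + 1 week = Nov 27, 1999.
Payment is issued: Nov 27, 1999 + 35 days = Jan 1, 2000.
Sep 22, 1999 falls between when the claim is filed (Sep 19, 1999) and when the adjuster is assigned (Sep 28, 1999).

The claim is filed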